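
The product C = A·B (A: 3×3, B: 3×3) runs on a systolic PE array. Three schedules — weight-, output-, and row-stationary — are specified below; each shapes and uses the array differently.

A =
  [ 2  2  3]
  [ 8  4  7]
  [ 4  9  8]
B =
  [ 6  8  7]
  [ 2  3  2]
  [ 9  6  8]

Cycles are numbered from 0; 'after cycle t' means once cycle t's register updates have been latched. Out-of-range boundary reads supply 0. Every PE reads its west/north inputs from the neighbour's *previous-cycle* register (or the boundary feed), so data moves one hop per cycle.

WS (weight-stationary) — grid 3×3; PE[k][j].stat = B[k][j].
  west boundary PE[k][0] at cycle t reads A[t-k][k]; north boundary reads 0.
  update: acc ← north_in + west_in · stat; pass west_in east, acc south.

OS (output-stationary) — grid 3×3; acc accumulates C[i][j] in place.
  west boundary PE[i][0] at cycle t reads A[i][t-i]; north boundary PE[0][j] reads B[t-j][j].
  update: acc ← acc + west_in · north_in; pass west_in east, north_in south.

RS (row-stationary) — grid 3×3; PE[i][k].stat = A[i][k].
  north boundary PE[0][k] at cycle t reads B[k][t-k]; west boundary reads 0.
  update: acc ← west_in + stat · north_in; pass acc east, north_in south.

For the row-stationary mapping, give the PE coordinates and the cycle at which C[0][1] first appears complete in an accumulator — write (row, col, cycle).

RS: C[0][1] accumulates in PE[0][2]:
  after 0 — PE[0][2] acc=0, pass-E 0, pass-S 0
  after 1 — PE[0][2] acc=0, pass-E 0, pass-S 0
  after 2 — PE[0][2] acc=43, pass-E 43, pass-S 9
  after 3 — PE[0][2] acc=40, pass-E 40, pass-S 6

(row, col, cycle) = (0, 2, 3)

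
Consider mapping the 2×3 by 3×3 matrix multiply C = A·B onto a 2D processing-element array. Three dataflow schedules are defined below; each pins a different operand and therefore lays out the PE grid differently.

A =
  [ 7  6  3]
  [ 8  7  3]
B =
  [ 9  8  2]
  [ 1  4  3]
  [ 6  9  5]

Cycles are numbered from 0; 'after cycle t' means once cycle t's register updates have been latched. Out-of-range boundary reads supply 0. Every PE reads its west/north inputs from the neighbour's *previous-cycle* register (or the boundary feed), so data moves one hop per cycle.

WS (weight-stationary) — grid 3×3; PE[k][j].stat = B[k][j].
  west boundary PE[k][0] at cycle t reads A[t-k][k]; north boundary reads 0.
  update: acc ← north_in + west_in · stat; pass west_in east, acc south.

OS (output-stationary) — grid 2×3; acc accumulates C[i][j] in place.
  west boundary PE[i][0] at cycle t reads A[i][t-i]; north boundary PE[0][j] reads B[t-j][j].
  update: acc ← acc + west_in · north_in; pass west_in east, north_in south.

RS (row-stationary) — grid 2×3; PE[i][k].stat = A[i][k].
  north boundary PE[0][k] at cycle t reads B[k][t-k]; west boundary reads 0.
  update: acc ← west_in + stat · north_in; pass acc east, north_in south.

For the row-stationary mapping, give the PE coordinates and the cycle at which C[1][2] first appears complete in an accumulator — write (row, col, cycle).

Under RS, C[1][2] lands at PE[1][2]:
  cycle 0: PE[1][2] → acc 0, east 0, south 0
  cycle 1: PE[1][2] → acc 0, east 0, south 0
  cycle 2: PE[1][2] → acc 0, east 0, south 0
  cycle 3: PE[1][2] → acc 97, east 97, south 6
  cycle 4: PE[1][2] → acc 119, east 119, south 9
  cycle 5: PE[1][2] → acc 52, east 52, south 5

(row, col, cycle) = (1, 2, 5)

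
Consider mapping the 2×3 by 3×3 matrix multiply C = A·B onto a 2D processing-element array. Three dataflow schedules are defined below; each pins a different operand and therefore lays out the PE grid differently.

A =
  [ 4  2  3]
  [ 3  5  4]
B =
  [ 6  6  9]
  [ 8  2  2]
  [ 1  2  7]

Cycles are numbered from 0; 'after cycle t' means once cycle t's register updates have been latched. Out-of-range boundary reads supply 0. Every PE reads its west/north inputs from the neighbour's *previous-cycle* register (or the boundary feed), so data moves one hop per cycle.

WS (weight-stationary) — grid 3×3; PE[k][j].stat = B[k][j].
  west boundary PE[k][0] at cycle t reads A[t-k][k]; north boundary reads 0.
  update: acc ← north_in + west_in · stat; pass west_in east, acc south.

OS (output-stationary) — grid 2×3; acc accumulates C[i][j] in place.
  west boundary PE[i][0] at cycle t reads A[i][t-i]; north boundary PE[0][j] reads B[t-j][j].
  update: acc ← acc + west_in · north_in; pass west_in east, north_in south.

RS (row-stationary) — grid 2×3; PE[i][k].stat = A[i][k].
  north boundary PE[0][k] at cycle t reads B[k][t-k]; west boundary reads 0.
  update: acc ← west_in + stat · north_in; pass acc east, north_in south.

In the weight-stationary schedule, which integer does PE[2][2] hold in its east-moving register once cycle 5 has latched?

register = 4

WS (3×3). Following PE[2][2] plus its west/north inputs:
  [0] (1,2) acc=0 (h:0 v:0)
  [0] (2,1) acc=0 (h:0 v:0)
  [0] (2,2) acc=0 (h:0 v:0)
  [1] (1,2) acc=0 (h:0 v:0)
  [1] (2,1) acc=0 (h:0 v:0)
  [1] (2,2) acc=0 (h:0 v:0)
  [2] (1,2) acc=0 (h:0 v:0)
  [2] (2,1) acc=0 (h:0 v:0)
  [2] (2,2) acc=0 (h:0 v:0)
  [3] (1,2) acc=40 (h:2 v:40)
  [3] (2,1) acc=34 (h:3 v:34)
  [3] (2,2) acc=0 (h:0 v:0)
  [4] (1,2) acc=37 (h:5 v:37)
  [4] (2,1) acc=36 (h:4 v:36)
  [4] (2,2) acc=61 (h:3 v:61)
  [5] (1,2) acc=0 (h:0 v:0)
  [5] (2,1) acc=0 (h:0 v:0)
  [5] (2,2) acc=65 (h:4 v:65)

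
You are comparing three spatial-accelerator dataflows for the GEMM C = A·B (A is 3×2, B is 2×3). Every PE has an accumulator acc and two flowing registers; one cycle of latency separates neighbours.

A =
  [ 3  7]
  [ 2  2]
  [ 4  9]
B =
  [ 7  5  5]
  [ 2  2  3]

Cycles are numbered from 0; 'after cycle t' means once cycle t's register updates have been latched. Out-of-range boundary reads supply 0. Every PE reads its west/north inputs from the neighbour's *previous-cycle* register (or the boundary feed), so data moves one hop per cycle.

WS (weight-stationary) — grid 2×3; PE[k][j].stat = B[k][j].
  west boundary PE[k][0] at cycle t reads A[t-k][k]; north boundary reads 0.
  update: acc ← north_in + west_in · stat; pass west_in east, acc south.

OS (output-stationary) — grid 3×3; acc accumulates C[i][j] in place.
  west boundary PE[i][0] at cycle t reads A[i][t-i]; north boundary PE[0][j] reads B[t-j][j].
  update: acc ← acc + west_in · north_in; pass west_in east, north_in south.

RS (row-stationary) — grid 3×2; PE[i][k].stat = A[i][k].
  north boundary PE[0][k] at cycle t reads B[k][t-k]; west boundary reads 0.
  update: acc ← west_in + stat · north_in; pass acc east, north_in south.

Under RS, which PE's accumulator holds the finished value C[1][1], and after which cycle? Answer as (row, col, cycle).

Under RS, C[1][1] lands at PE[1][1]:
  [0] (1,1) acc=0 (h:0 v:0)
  [1] (1,1) acc=0 (h:0 v:0)
  [2] (1,1) acc=18 (h:18 v:2)
  [3] (1,1) acc=14 (h:14 v:2)

(row, col, cycle) = (1, 1, 3)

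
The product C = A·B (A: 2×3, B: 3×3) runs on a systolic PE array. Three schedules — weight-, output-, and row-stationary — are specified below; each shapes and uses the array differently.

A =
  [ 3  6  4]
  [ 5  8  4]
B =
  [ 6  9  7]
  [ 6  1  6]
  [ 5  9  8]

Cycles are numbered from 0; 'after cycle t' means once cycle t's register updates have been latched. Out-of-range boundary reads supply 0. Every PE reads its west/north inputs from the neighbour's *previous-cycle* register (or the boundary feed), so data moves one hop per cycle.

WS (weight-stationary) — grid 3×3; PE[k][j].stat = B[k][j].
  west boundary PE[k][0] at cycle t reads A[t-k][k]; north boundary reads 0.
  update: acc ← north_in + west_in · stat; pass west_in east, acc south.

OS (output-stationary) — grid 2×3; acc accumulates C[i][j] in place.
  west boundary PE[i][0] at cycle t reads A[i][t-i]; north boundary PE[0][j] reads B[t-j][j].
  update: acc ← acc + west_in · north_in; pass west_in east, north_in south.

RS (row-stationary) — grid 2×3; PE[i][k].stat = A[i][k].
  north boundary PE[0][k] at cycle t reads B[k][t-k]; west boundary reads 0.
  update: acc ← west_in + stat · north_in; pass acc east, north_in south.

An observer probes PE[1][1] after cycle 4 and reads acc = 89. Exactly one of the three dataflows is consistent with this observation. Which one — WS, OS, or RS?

Under WS (3×3), PE[1][1]:
  @0  [1,1]  acc 0  |  →0  ↓0
  @1  [1,1]  acc 0  |  →0  ↓0
  @2  [1,1]  acc 33  |  →6  ↓33
  @3  [1,1]  acc 53  |  →8  ↓53
  @4  [1,1]  acc 0  |  →0  ↓0
Under OS (2×3), PE[1][1]:
  @0  [1,1]  acc 0  |  →0  ↓0
  @1  [1,1]  acc 0  |  →0  ↓0
  @2  [1,1]  acc 45  |  →5  ↓9
  @3  [1,1]  acc 53  |  →8  ↓1
  @4  [1,1]  acc 89  |  →4  ↓9
Under RS (2×3), PE[1][1]:
  @0  [1,1]  acc 0  |  →0  ↓0
  @1  [1,1]  acc 0  |  →0  ↓0
  @2  [1,1]  acc 78  |  →78  ↓6
  @3  [1,1]  acc 53  |  →53  ↓1
  @4  [1,1]  acc 83  |  →83  ↓6

dataflow = OS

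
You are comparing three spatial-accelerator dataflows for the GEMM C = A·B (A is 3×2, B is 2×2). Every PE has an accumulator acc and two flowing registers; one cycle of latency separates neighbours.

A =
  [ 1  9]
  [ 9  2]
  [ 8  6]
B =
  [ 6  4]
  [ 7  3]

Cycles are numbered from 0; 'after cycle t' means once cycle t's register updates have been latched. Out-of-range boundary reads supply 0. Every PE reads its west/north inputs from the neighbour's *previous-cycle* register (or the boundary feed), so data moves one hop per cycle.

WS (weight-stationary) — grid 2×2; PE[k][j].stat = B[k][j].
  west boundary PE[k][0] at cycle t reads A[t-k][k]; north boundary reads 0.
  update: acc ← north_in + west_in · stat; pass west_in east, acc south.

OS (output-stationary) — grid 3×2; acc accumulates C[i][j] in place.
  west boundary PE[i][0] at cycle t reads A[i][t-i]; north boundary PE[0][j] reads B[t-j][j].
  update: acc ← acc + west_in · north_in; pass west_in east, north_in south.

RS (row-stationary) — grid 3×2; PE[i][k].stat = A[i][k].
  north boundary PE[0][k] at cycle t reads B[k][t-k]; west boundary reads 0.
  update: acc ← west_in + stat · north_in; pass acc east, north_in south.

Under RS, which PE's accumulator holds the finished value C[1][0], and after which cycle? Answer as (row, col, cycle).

(row, col, cycle) = (1, 1, 2)

Under RS, C[1][0] lands at PE[1][1]:
  step 0 · PE1,1: acc=0; fwd→0 fwd↓0
  step 1 · PE1,1: acc=0; fwd→0 fwd↓0
  step 2 · PE1,1: acc=68; fwd→68 fwd↓7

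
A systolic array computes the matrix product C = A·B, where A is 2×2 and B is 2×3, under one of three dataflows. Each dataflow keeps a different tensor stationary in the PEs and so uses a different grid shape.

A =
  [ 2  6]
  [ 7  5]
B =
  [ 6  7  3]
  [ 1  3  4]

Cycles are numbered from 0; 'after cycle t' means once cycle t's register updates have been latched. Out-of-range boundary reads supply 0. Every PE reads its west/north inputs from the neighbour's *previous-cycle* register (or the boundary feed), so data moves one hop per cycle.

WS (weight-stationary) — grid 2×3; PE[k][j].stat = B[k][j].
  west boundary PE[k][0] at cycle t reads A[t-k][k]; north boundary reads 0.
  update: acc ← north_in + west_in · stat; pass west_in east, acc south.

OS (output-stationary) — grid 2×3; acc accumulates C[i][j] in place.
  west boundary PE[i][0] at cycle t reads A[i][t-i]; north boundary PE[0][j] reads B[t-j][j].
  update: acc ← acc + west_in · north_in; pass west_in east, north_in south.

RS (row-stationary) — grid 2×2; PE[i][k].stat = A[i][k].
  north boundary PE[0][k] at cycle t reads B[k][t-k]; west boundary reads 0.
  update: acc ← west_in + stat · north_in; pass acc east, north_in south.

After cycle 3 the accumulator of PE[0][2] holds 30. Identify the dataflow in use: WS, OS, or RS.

WS [2×3] PE[0][2] across cycles:
  after 0 — PE[0][2] acc=0, pass-E 0, pass-S 0
  after 1 — PE[0][2] acc=0, pass-E 0, pass-S 0
  after 2 — PE[0][2] acc=6, pass-E 2, pass-S 6
  after 3 — PE[0][2] acc=21, pass-E 7, pass-S 21
OS [2×3] PE[0][2] across cycles:
  after 0 — PE[0][2] acc=0, pass-E 0, pass-S 0
  after 1 — PE[0][2] acc=0, pass-E 0, pass-S 0
  after 2 — PE[0][2] acc=6, pass-E 2, pass-S 3
  after 3 — PE[0][2] acc=30, pass-E 6, pass-S 4
— RS: 2×2 array has no PE[0][2].

dataflow = OS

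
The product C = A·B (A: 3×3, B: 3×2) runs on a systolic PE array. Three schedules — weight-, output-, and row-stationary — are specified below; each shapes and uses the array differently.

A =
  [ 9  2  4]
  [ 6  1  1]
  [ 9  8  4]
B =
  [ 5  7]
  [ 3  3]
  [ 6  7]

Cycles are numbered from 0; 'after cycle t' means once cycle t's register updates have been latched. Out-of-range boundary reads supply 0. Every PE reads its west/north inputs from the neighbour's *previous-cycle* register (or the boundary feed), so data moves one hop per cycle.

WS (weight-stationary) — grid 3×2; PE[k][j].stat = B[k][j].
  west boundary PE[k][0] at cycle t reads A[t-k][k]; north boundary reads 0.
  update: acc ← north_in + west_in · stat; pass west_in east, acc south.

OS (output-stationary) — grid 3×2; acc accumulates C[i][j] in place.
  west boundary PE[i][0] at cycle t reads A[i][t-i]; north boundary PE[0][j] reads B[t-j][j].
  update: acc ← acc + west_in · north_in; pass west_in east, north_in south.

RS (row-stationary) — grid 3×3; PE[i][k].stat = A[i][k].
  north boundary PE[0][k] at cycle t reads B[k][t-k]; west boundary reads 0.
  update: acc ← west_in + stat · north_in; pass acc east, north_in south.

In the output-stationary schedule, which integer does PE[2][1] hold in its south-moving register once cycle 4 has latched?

register = 3

OS 3×2: PE[2][1] cycle-by-cycle (with neighbour feeds):
  step 0 · PE1,1: acc=0; fwd→0 fwd↓0
  step 0 · PE2,0: acc=0; fwd→0 fwd↓0
  step 0 · PE2,1: acc=0; fwd→0 fwd↓0
  step 1 · PE1,1: acc=0; fwd→0 fwd↓0
  step 1 · PE2,0: acc=0; fwd→0 fwd↓0
  step 1 · PE2,1: acc=0; fwd→0 fwd↓0
  step 2 · PE1,1: acc=42; fwd→6 fwd↓7
  step 2 · PE2,0: acc=45; fwd→9 fwd↓5
  step 2 · PE2,1: acc=0; fwd→0 fwd↓0
  step 3 · PE1,1: acc=45; fwd→1 fwd↓3
  step 3 · PE2,0: acc=69; fwd→8 fwd↓3
  step 3 · PE2,1: acc=63; fwd→9 fwd↓7
  step 4 · PE1,1: acc=52; fwd→1 fwd↓7
  step 4 · PE2,0: acc=93; fwd→4 fwd↓6
  step 4 · PE2,1: acc=87; fwd→8 fwd↓3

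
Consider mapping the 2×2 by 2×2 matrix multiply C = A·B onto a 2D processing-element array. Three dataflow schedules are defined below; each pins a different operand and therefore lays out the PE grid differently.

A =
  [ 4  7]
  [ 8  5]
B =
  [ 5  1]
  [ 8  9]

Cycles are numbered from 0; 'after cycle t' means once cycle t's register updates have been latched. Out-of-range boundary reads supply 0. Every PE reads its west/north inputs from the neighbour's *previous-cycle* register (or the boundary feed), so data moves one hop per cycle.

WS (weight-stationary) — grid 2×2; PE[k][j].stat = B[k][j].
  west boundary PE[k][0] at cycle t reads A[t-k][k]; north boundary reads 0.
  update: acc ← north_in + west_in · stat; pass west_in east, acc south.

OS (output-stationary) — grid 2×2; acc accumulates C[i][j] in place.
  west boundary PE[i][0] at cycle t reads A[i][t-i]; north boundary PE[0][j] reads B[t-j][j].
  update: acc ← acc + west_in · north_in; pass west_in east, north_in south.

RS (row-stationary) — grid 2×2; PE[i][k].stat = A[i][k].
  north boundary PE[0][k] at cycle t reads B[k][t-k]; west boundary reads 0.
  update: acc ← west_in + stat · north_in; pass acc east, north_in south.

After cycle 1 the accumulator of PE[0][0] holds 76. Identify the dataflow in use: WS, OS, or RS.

dataflow = OS

WS (2×2 grid), PE[0][0]:
  @0  [0,0]  acc 20  |  →4  ↓20
  @1  [0,0]  acc 40  |  →8  ↓40
OS (2×2 grid), PE[0][0]:
  @0  [0,0]  acc 20  |  →4  ↓5
  @1  [0,0]  acc 76  |  →7  ↓8
RS (2×2 grid), PE[0][0]:
  @0  [0,0]  acc 20  |  →20  ↓5
  @1  [0,0]  acc 4  |  →4  ↓1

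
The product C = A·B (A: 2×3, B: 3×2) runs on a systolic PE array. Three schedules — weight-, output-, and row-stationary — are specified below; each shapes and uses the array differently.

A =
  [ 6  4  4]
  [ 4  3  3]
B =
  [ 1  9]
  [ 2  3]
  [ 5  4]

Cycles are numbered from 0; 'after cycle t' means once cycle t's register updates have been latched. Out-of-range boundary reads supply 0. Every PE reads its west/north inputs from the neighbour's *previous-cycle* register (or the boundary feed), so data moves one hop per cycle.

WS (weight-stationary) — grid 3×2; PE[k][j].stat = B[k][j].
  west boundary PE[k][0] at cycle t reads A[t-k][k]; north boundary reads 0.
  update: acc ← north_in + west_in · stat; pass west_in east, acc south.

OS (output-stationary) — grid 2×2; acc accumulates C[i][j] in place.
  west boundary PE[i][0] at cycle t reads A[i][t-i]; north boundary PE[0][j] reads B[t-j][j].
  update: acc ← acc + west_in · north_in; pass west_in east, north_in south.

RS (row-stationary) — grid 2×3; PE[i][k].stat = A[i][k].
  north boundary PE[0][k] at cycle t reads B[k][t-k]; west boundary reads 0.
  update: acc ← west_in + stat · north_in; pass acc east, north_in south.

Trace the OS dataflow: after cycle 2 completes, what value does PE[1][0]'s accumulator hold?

Tracing OS — 2×2 array, target PE[1][0]:
  [0] (0,0) acc=6 (h:6 v:1)
  [0] (1,0) acc=0 (h:0 v:0)
  [1] (0,0) acc=14 (h:4 v:2)
  [1] (1,0) acc=4 (h:4 v:1)
  [2] (0,0) acc=34 (h:4 v:5)
  [2] (1,0) acc=10 (h:3 v:2)

PE[1][0].acc = 10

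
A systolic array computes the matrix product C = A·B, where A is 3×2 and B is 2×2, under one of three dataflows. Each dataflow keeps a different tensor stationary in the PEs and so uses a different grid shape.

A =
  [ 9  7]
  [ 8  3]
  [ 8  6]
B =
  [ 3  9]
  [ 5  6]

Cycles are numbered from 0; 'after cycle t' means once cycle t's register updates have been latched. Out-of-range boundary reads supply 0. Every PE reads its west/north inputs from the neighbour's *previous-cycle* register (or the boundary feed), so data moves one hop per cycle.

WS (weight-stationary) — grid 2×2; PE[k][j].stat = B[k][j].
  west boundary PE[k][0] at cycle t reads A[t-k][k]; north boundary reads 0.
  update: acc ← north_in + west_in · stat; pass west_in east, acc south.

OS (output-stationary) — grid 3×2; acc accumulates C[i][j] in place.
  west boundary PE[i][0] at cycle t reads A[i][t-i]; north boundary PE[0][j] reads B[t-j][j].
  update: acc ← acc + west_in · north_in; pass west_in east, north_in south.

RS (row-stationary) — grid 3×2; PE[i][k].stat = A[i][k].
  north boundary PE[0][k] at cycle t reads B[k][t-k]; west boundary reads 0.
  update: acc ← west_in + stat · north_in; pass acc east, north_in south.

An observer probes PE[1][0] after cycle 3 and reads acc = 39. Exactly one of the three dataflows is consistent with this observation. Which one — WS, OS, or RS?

WS (2×2 grid), PE[1][0]:
  t=0 PE[1][0]: acc=0 h=0 v=0
  t=1 PE[1][0]: acc=62 h=7 v=62
  t=2 PE[1][0]: acc=39 h=3 v=39
  t=3 PE[1][0]: acc=54 h=6 v=54
OS (3×2 grid), PE[1][0]:
  t=0 PE[1][0]: acc=0 h=0 v=0
  t=1 PE[1][0]: acc=24 h=8 v=3
  t=2 PE[1][0]: acc=39 h=3 v=5
  t=3 PE[1][0]: acc=39 h=0 v=0
RS (3×2 grid), PE[1][0]:
  t=0 PE[1][0]: acc=0 h=0 v=0
  t=1 PE[1][0]: acc=24 h=24 v=3
  t=2 PE[1][0]: acc=72 h=72 v=9
  t=3 PE[1][0]: acc=0 h=0 v=0

dataflow = OS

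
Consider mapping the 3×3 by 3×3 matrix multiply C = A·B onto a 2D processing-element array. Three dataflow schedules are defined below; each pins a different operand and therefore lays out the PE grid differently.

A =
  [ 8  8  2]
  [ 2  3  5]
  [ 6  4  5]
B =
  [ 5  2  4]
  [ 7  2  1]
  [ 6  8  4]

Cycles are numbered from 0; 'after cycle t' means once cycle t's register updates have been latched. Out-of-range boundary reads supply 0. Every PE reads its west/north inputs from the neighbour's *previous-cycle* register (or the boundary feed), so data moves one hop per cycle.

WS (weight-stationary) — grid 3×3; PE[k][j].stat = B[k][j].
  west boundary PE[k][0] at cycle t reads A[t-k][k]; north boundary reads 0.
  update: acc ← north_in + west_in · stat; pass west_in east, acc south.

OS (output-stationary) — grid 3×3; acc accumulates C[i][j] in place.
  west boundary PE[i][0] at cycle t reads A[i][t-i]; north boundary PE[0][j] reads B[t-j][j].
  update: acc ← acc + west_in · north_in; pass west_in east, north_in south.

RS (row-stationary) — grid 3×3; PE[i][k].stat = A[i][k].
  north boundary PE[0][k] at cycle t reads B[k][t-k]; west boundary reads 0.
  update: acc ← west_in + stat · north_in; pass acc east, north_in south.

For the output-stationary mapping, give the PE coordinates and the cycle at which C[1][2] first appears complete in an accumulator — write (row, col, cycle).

(row, col, cycle) = (1, 2, 5)

OS: C[1][2] accumulates in PE[1][2]:
  step 0 · PE1,2: acc=0; fwd→0 fwd↓0
  step 1 · PE1,2: acc=0; fwd→0 fwd↓0
  step 2 · PE1,2: acc=0; fwd→0 fwd↓0
  step 3 · PE1,2: acc=8; fwd→2 fwd↓4
  step 4 · PE1,2: acc=11; fwd→3 fwd↓1
  step 5 · PE1,2: acc=31; fwd→5 fwd↓4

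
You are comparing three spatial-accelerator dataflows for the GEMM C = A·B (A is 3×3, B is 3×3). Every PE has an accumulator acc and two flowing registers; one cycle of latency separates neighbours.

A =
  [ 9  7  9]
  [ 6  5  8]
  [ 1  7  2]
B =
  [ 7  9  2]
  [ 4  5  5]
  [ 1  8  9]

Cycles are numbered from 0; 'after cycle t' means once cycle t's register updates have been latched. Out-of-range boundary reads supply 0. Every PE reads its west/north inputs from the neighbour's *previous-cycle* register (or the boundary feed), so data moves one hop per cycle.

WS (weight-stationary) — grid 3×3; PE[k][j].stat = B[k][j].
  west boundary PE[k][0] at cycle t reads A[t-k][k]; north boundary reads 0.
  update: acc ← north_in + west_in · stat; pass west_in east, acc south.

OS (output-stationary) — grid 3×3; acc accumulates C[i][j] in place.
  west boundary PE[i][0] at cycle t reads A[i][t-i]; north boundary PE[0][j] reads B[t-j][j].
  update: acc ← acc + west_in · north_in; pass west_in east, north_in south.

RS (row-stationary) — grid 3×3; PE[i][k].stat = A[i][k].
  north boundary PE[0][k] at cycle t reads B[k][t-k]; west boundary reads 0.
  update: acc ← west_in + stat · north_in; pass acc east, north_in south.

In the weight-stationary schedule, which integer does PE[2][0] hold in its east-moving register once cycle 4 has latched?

WS on a 3×3 grid — tracing PE[2][0] and its feeders:
  step 0 · PE1,0: acc=0; fwd→0 fwd↓0
  step 0 · PE2,0: acc=0; fwd→0 fwd↓0
  step 1 · PE1,0: acc=91; fwd→7 fwd↓91
  step 1 · PE2,0: acc=0; fwd→0 fwd↓0
  step 2 · PE1,0: acc=62; fwd→5 fwd↓62
  step 2 · PE2,0: acc=100; fwd→9 fwd↓100
  step 3 · PE1,0: acc=35; fwd→7 fwd↓35
  step 3 · PE2,0: acc=70; fwd→8 fwd↓70
  step 4 · PE1,0: acc=0; fwd→0 fwd↓0
  step 4 · PE2,0: acc=37; fwd→2 fwd↓37

register = 2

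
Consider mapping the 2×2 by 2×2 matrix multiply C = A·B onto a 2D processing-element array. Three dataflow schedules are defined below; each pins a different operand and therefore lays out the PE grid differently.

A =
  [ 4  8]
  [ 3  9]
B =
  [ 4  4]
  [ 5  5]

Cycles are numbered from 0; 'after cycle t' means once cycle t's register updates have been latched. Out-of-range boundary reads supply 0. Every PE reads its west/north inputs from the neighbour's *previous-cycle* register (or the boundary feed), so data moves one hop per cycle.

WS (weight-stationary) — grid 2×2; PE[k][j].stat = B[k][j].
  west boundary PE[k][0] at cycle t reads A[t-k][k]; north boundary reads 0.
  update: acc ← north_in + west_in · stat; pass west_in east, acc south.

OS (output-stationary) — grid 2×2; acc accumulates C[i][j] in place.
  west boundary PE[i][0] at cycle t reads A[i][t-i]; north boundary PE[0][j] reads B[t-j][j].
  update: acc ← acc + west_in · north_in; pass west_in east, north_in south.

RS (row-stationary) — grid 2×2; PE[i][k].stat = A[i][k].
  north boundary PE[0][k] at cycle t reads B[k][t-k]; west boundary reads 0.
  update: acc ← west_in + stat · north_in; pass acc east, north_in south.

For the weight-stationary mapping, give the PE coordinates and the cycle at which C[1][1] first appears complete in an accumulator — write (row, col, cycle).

(row, col, cycle) = (1, 1, 3)

WS: C[1][1] accumulates in PE[1][1]:
  [0] (1,1) acc=0 (h:0 v:0)
  [1] (1,1) acc=0 (h:0 v:0)
  [2] (1,1) acc=56 (h:8 v:56)
  [3] (1,1) acc=57 (h:9 v:57)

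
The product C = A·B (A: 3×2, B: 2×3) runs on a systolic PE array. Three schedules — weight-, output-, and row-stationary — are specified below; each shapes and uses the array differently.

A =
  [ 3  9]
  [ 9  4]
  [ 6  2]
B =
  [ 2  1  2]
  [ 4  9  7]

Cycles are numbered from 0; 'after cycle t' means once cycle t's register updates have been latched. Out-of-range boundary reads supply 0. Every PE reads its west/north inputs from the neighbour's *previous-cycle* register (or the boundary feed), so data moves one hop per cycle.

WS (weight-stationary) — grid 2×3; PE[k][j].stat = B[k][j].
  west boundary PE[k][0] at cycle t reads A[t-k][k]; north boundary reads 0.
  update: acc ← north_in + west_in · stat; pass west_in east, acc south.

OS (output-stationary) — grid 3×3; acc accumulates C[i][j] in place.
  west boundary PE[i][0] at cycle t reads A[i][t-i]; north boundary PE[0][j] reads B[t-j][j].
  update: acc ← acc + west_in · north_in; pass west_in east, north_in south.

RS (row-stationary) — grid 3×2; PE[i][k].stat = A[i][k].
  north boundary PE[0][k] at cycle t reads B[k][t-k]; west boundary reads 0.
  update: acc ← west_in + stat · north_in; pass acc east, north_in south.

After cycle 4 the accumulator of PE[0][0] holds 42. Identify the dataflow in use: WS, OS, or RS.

Under WS (2×3), PE[0][0]:
  [0] (0,0) acc=6 (h:3 v:6)
  [1] (0,0) acc=18 (h:9 v:18)
  [2] (0,0) acc=12 (h:6 v:12)
  [3] (0,0) acc=0 (h:0 v:0)
  [4] (0,0) acc=0 (h:0 v:0)
Under OS (3×3), PE[0][0]:
  [0] (0,0) acc=6 (h:3 v:2)
  [1] (0,0) acc=42 (h:9 v:4)
  [2] (0,0) acc=42 (h:0 v:0)
  [3] (0,0) acc=42 (h:0 v:0)
  [4] (0,0) acc=42 (h:0 v:0)
Under RS (3×2), PE[0][0]:
  [0] (0,0) acc=6 (h:6 v:2)
  [1] (0,0) acc=3 (h:3 v:1)
  [2] (0,0) acc=6 (h:6 v:2)
  [3] (0,0) acc=0 (h:0 v:0)
  [4] (0,0) acc=0 (h:0 v:0)

dataflow = OS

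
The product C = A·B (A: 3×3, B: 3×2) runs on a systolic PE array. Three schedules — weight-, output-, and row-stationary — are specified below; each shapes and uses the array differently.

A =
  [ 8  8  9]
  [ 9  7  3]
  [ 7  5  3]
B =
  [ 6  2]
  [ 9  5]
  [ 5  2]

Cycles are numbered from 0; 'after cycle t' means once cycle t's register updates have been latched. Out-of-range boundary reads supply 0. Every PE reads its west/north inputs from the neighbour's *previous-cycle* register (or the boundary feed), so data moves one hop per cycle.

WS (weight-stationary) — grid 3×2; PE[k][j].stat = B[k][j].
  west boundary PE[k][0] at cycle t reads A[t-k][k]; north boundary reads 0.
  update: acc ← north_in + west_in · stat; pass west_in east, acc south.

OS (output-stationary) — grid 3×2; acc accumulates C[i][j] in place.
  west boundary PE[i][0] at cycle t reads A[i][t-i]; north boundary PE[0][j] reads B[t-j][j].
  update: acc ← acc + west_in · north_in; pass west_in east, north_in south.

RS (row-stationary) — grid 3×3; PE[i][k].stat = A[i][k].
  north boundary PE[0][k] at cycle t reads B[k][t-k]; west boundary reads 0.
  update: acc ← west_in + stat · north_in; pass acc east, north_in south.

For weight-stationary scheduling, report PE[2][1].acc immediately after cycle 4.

WS on a 3×2 grid — tracing PE[2][1] and its feeders:
  cycle 0: PE[1][1] → acc 0, east 0, south 0
  cycle 0: PE[2][0] → acc 0, east 0, south 0
  cycle 0: PE[2][1] → acc 0, east 0, south 0
  cycle 1: PE[1][1] → acc 0, east 0, south 0
  cycle 1: PE[2][0] → acc 0, east 0, south 0
  cycle 1: PE[2][1] → acc 0, east 0, south 0
  cycle 2: PE[1][1] → acc 56, east 8, south 56
  cycle 2: PE[2][0] → acc 165, east 9, south 165
  cycle 2: PE[2][1] → acc 0, east 0, south 0
  cycle 3: PE[1][1] → acc 53, east 7, south 53
  cycle 3: PE[2][0] → acc 132, east 3, south 132
  cycle 3: PE[2][1] → acc 74, east 9, south 74
  cycle 4: PE[1][1] → acc 39, east 5, south 39
  cycle 4: PE[2][0] → acc 102, east 3, south 102
  cycle 4: PE[2][1] → acc 59, east 3, south 59

PE[2][1].acc = 59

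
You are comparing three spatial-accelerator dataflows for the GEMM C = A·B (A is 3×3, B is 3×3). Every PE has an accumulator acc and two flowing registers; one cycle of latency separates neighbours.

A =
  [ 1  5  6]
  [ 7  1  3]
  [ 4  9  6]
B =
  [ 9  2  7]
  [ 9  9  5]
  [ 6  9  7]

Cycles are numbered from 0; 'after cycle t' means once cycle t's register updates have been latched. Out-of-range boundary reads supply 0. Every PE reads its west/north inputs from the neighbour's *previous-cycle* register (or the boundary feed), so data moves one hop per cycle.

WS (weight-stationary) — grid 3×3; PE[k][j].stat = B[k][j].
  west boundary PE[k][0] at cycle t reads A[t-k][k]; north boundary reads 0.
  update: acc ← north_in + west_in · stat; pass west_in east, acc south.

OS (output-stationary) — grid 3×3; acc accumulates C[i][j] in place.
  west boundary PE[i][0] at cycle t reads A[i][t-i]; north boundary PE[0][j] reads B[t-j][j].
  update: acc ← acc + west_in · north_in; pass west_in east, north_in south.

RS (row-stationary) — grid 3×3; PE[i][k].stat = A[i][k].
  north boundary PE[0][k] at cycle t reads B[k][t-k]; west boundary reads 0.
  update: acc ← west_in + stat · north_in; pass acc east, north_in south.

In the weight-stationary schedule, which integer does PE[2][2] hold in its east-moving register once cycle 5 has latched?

register = 3

WS 3×3: PE[2][2] cycle-by-cycle (with neighbour feeds):
  0: (1,2).acc=0  regs=<0,0>
  0: (2,1).acc=0  regs=<0,0>
  0: (2,2).acc=0  regs=<0,0>
  1: (1,2).acc=0  regs=<0,0>
  1: (2,1).acc=0  regs=<0,0>
  1: (2,2).acc=0  regs=<0,0>
  2: (1,2).acc=0  regs=<0,0>
  2: (2,1).acc=0  regs=<0,0>
  2: (2,2).acc=0  regs=<0,0>
  3: (1,2).acc=32  regs=<5,32>
  3: (2,1).acc=101  regs=<6,101>
  3: (2,2).acc=0  regs=<0,0>
  4: (1,2).acc=54  regs=<1,54>
  4: (2,1).acc=50  regs=<3,50>
  4: (2,2).acc=74  regs=<6,74>
  5: (1,2).acc=73  regs=<9,73>
  5: (2,1).acc=143  regs=<6,143>
  5: (2,2).acc=75  regs=<3,75>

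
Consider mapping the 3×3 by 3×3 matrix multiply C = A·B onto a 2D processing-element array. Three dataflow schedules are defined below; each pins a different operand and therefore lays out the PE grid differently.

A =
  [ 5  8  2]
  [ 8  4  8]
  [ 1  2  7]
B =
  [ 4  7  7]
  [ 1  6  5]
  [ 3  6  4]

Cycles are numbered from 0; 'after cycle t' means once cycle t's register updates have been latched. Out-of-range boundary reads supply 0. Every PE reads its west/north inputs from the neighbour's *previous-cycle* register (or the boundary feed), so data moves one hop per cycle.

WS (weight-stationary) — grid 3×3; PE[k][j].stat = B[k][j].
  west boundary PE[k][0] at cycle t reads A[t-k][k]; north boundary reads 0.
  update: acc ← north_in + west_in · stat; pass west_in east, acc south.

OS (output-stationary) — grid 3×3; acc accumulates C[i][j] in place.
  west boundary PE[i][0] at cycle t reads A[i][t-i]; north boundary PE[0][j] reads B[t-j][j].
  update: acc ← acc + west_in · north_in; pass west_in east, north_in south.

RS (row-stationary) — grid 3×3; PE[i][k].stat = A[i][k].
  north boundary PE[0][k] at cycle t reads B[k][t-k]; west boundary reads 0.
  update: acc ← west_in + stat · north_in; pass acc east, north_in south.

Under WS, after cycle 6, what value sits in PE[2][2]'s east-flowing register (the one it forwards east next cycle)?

register = 7

WS 3×3: PE[2][2] cycle-by-cycle (with neighbour feeds):
  0: (1,2).acc=0  regs=<0,0>
  0: (2,1).acc=0  regs=<0,0>
  0: (2,2).acc=0  regs=<0,0>
  1: (1,2).acc=0  regs=<0,0>
  1: (2,1).acc=0  regs=<0,0>
  1: (2,2).acc=0  regs=<0,0>
  2: (1,2).acc=0  regs=<0,0>
  2: (2,1).acc=0  regs=<0,0>
  2: (2,2).acc=0  regs=<0,0>
  3: (1,2).acc=75  regs=<8,75>
  3: (2,1).acc=95  regs=<2,95>
  3: (2,2).acc=0  regs=<0,0>
  4: (1,2).acc=76  regs=<4,76>
  4: (2,1).acc=128  regs=<8,128>
  4: (2,2).acc=83  regs=<2,83>
  5: (1,2).acc=17  regs=<2,17>
  5: (2,1).acc=61  regs=<7,61>
  5: (2,2).acc=108  regs=<8,108>
  6: (1,2).acc=0  regs=<0,0>
  6: (2,1).acc=0  regs=<0,0>
  6: (2,2).acc=45  regs=<7,45>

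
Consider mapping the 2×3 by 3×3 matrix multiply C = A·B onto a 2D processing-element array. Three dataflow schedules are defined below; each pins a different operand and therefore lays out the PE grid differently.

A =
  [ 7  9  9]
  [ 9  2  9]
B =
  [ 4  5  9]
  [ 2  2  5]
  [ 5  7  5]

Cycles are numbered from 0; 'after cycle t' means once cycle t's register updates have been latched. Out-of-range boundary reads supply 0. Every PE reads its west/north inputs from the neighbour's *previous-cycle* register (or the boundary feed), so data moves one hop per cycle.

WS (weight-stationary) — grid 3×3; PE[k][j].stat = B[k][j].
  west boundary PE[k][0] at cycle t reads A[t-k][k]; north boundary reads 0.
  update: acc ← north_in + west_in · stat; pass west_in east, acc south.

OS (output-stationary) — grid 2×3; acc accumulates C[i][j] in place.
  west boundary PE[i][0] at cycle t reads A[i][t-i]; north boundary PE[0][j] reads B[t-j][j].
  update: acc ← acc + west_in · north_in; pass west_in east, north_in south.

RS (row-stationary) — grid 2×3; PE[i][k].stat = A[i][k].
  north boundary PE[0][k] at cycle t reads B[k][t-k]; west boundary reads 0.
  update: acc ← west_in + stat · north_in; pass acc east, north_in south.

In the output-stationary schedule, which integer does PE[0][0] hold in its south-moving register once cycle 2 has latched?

OS 2×3: PE[0][0] cycle-by-cycle (with neighbour feeds):
  t=0 PE[0][0]: acc=28 h=7 v=4
  t=1 PE[0][0]: acc=46 h=9 v=2
  t=2 PE[0][0]: acc=91 h=9 v=5

register = 5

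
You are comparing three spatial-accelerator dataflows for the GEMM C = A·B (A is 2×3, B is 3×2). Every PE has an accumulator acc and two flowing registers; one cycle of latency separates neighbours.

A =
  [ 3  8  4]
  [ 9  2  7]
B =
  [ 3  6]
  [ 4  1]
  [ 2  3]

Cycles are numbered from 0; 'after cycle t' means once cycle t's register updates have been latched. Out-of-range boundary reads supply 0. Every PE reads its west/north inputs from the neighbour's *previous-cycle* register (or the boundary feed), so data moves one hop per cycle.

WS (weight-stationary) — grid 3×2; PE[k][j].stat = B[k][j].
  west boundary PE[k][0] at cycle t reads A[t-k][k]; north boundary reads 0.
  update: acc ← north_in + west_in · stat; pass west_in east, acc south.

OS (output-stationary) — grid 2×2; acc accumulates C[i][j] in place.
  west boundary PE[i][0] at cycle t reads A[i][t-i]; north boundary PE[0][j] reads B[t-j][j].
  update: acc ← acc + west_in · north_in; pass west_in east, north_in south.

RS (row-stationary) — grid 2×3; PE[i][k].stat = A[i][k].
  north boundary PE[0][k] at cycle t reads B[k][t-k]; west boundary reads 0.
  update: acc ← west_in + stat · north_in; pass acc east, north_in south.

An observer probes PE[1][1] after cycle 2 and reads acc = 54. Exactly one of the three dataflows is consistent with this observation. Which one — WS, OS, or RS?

— WS: 3×2; PE[1][1] trace:
  [0] (1,1) acc=0 (h:0 v:0)
  [1] (1,1) acc=0 (h:0 v:0)
  [2] (1,1) acc=26 (h:8 v:26)
— OS: 2×2; PE[1][1] trace:
  [0] (1,1) acc=0 (h:0 v:0)
  [1] (1,1) acc=0 (h:0 v:0)
  [2] (1,1) acc=54 (h:9 v:6)
— RS: 2×3; PE[1][1] trace:
  [0] (1,1) acc=0 (h:0 v:0)
  [1] (1,1) acc=0 (h:0 v:0)
  [2] (1,1) acc=35 (h:35 v:4)

dataflow = OS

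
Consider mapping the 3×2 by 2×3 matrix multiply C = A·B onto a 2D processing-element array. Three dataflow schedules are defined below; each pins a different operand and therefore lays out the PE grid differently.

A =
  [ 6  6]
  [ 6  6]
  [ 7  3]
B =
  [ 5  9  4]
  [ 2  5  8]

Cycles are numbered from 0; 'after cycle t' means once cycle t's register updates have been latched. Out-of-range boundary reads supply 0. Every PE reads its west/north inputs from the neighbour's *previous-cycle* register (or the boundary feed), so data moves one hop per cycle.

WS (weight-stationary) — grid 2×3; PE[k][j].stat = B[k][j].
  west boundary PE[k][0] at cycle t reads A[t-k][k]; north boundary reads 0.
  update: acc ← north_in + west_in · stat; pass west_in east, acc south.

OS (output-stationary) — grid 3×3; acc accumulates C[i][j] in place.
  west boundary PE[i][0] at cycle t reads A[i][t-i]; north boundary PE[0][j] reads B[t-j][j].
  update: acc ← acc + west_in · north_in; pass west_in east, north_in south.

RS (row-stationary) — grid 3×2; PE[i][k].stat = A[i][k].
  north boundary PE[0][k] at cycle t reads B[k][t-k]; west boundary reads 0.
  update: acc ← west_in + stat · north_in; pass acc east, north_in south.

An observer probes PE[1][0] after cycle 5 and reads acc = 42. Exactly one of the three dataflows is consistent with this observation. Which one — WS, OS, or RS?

WS (2×3 grid), PE[1][0]:
  after 0 — PE[1][0] acc=0, pass-E 0, pass-S 0
  after 1 — PE[1][0] acc=42, pass-E 6, pass-S 42
  after 2 — PE[1][0] acc=42, pass-E 6, pass-S 42
  after 3 — PE[1][0] acc=41, pass-E 3, pass-S 41
  after 4 — PE[1][0] acc=0, pass-E 0, pass-S 0
  after 5 — PE[1][0] acc=0, pass-E 0, pass-S 0
OS (3×3 grid), PE[1][0]:
  after 0 — PE[1][0] acc=0, pass-E 0, pass-S 0
  after 1 — PE[1][0] acc=30, pass-E 6, pass-S 5
  after 2 — PE[1][0] acc=42, pass-E 6, pass-S 2
  after 3 — PE[1][0] acc=42, pass-E 0, pass-S 0
  after 4 — PE[1][0] acc=42, pass-E 0, pass-S 0
  after 5 — PE[1][0] acc=42, pass-E 0, pass-S 0
RS (3×2 grid), PE[1][0]:
  after 0 — PE[1][0] acc=0, pass-E 0, pass-S 0
  after 1 — PE[1][0] acc=30, pass-E 30, pass-S 5
  after 2 — PE[1][0] acc=54, pass-E 54, pass-S 9
  after 3 — PE[1][0] acc=24, pass-E 24, pass-S 4
  after 4 — PE[1][0] acc=0, pass-E 0, pass-S 0
  after 5 — PE[1][0] acc=0, pass-E 0, pass-S 0

dataflow = OS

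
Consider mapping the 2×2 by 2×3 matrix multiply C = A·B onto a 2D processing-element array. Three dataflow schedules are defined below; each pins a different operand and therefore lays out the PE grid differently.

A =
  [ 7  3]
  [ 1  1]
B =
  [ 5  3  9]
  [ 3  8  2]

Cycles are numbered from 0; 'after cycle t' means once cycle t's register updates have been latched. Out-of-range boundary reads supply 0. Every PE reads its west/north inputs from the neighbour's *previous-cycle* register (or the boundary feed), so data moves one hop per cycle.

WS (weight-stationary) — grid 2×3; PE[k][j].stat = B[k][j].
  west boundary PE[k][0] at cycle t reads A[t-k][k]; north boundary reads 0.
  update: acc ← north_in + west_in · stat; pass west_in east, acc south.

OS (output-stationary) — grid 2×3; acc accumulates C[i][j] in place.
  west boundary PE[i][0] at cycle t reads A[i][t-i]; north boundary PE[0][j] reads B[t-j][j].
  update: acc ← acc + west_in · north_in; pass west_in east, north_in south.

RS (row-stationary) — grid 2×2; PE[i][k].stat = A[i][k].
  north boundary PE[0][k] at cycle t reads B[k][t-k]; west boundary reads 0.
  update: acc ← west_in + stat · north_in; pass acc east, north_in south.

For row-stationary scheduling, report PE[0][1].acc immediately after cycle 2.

PE[0][1].acc = 45

RS on a 2×2 grid — tracing PE[0][1] and its feeders:
  after 0 — PE[0][0] acc=35, pass-E 35, pass-S 5
  after 0 — PE[0][1] acc=0, pass-E 0, pass-S 0
  after 1 — PE[0][0] acc=21, pass-E 21, pass-S 3
  after 1 — PE[0][1] acc=44, pass-E 44, pass-S 3
  after 2 — PE[0][0] acc=63, pass-E 63, pass-S 9
  after 2 — PE[0][1] acc=45, pass-E 45, pass-S 8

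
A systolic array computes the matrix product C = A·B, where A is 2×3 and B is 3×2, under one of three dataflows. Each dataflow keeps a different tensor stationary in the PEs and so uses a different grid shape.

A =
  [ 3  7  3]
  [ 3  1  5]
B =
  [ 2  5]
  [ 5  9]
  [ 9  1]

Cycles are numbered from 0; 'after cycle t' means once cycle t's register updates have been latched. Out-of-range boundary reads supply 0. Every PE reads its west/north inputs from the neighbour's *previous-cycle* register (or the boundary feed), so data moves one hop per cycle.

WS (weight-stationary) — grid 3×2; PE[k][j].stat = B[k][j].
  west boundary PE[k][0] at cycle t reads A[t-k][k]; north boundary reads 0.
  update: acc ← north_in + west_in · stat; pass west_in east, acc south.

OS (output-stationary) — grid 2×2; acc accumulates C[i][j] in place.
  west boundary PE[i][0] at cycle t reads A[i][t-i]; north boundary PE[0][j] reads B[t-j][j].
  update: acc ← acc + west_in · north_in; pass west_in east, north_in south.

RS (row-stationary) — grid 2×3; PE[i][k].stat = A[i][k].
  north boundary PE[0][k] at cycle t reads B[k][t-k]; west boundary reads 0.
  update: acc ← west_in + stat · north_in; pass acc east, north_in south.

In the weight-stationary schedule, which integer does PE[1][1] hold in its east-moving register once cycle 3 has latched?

register = 1

WS (3×2). Following PE[1][1] plus its west/north inputs:
  0: (0,1).acc=0  regs=<0,0>
  0: (1,0).acc=0  regs=<0,0>
  0: (1,1).acc=0  regs=<0,0>
  1: (0,1).acc=15  regs=<3,15>
  1: (1,0).acc=41  regs=<7,41>
  1: (1,1).acc=0  regs=<0,0>
  2: (0,1).acc=15  regs=<3,15>
  2: (1,0).acc=11  regs=<1,11>
  2: (1,1).acc=78  regs=<7,78>
  3: (0,1).acc=0  regs=<0,0>
  3: (1,0).acc=0  regs=<0,0>
  3: (1,1).acc=24  regs=<1,24>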